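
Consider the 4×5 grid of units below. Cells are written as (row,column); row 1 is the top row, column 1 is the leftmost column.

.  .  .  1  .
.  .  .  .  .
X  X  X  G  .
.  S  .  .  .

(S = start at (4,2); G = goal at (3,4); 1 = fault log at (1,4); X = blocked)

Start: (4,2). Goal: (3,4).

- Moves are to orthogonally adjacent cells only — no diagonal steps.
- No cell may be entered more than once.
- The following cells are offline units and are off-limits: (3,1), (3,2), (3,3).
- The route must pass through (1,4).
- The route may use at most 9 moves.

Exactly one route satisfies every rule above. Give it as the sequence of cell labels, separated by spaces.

(4,2) (4,3) (4,4) (4,5) (3,5) (2,5) (1,5) (1,4) (2,4) (3,4)

The budget equals the shortest possible length, so every move has to be on a shortest route through the required cells.
Route from (4,2): right 3 to (4,5), up 3 to (1,5), left 1 to (1,4), down 2 to (3,4) — 9 moves in all.
Check: all required cells visited; 9 ≤ 9 moves.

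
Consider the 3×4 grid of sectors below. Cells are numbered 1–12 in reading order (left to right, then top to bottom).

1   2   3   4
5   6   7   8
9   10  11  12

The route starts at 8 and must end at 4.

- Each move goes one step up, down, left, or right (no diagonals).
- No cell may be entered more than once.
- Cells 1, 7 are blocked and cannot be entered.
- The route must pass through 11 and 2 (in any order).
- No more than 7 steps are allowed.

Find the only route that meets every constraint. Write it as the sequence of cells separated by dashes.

8 - 12 - 11 - 10 - 6 - 2 - 3 - 4

The budget equals the shortest possible length, so every move has to be on a shortest route through the required cells.
Route from 8: down 1 to 12, left 2 to 10, up 2 to 2, right 2 to 4 — 7 moves in all.
Check: all required cells visited; 7 ≤ 7 moves.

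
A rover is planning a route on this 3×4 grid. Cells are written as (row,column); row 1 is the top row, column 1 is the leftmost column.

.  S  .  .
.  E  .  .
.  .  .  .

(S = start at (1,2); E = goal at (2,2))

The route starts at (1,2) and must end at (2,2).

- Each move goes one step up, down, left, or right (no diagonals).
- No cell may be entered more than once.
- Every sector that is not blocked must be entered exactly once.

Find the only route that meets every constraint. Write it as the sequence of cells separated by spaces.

Need to visit all 12 open cells exactly once, starting at (1,2) and ending at (2,2).
Route from (1,2): left to (1,1), 2× down (reaching (3,1)), 3× right (reaching (3,4)), 2× up (reaching (1,4)), left to (1,3), down to (2,3), left to (2,2) — 11 moves in all.
Check: all 12 open cells covered.

(1,2) (1,1) (2,1) (3,1) (3,2) (3,3) (3,4) (2,4) (1,4) (1,3) (2,3) (2,2)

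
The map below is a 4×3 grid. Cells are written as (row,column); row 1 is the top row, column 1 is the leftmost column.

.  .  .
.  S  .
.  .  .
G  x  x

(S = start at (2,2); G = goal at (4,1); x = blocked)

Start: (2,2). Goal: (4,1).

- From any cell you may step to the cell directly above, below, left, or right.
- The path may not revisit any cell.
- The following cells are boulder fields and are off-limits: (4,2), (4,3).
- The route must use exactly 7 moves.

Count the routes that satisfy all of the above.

2

Need simple routes of exactly 7 moves from (2,2) to (4,1) (Manhattan distance 3, so 2 moves are spent on a detour and 2 undoing it).
Enumerating: (2,2) (1,2) (1,3) (2,3) (3,3) (3,2) (3,1) (4,1) | (2,2) (2,3) (1,3) (1,2) (1,1) (2,1) (3,1) (4,1).
That gives 2 routes.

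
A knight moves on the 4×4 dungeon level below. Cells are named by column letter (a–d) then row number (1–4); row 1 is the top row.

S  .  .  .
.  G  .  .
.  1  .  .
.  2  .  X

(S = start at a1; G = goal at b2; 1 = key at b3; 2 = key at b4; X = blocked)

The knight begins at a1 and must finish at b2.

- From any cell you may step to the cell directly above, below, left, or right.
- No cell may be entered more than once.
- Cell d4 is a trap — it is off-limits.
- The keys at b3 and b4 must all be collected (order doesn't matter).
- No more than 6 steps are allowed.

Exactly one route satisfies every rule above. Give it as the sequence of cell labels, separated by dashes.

a1 - a2 - a3 - a4 - b4 - b3 - b2

The 6-move cap with required stops at b3, b4 leaves no slack for detours.
Route from a1: 3× down (reaching a4), right to b4, 2× up (reaching b2) — 6 moves in all.
Check: all required cells visited; 6 ≤ 6 moves.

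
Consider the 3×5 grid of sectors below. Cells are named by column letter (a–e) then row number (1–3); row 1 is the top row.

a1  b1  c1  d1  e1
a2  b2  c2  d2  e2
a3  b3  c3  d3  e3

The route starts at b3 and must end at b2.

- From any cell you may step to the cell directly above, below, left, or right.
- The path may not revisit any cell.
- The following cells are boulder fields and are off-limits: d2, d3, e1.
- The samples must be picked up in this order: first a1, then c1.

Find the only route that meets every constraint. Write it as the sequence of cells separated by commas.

b3, a3, a2, a1, b1, c1, c2, b2

The waypoints must appear in the order a1, c1, with no cell reused.
Route from b3: left to a3, 2× up (reaching a1), 2× right (reaching c1), down to c2, left to b2 — 7 moves in all.
Check: order respected (a1 at step 3, c1 at step 5).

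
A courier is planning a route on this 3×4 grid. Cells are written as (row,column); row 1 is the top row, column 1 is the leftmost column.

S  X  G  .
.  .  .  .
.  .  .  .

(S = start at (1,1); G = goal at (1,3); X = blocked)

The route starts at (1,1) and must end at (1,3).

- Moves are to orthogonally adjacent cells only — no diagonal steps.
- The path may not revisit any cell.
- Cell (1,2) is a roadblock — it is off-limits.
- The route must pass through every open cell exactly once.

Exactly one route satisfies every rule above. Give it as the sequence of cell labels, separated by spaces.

(1,1) (2,1) (3,1) (3,2) (2,2) (2,3) (3,3) (3,4) (2,4) (1,4) (1,3)

Need to visit all 11 open cells exactly once, starting at (1,1) and ending at (1,3).
Cell (3,1) has only two open neighbours ((2,1) and (3,2)), so the path must pass straight through it: one of those is the cell it's entered from and the other is where it exits.
Route from (1,1): down 2 to (3,1), right 1 to (3,2), up 1 to (2,2), right 1 to (2,3), down 1 to (3,3), right 1 to (3,4), up 2 to (1,4), left 1 to (1,3) — 10 moves in all.
Check: all 11 open cells covered.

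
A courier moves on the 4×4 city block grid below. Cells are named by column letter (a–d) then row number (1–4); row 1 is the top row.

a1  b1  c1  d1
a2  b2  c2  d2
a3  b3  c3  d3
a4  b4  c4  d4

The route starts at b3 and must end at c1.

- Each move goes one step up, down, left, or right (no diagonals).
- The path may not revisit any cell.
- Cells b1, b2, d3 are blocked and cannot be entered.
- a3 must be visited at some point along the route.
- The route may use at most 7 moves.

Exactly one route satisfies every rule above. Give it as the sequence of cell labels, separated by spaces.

Any route must reach a3 and still end at c1 within 7 moves, so the order of the required stops is forced.
Route from b3: left to a3, down to a4, 2× right (reaching c4), 3× up (reaching c1) — 7 moves in all.
Check: all required cells visited; 7 ≤ 7 moves.

b3 a3 a4 b4 c4 c3 c2 c1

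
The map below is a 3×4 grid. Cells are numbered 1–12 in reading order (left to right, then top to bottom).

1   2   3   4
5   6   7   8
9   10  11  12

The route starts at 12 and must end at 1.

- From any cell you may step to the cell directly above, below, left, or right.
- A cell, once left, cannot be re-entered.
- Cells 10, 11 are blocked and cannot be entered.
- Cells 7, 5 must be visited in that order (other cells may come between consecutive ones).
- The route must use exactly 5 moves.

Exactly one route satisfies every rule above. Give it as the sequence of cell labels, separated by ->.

12 -> 8 -> 7 -> 6 -> 5 -> 1

The waypoints must appear in the order 7, 5, with no cell reused.
Route from 12: up 1 to 8, left 3 to 5, up 1 to 1 — 5 moves in all.
Check: order respected (7 at step 2, 5 at step 4); 5 moves as required.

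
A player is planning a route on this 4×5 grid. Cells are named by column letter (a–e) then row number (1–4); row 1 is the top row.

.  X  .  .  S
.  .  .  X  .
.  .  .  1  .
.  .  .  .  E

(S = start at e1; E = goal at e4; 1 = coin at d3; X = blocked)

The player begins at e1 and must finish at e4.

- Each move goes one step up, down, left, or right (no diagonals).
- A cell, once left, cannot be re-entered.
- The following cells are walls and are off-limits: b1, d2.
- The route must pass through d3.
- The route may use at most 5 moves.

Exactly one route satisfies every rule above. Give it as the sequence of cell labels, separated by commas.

Any route must reach d3 and still end at e4 within 5 moves, so the order of the required stops is forced.
Route from e1: 2× down (reaching e3), left to d3, down to d4, right to e4 — 5 moves in all.
Check: all required cells visited; 5 ≤ 5 moves.

e1, e2, e3, d3, d4, e4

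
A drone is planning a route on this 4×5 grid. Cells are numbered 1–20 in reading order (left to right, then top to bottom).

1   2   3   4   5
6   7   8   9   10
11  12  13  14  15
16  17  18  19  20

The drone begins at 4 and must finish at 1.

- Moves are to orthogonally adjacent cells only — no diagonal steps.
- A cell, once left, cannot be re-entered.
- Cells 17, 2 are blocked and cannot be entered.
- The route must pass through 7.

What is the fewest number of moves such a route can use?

Any route passes through 7 somewhere between 4 and 1. Summing Manhattan distances along the two legs (4 → 7 → 1) gives a lower bound of 3 + 2 = 5 moves.
A route of 5 moves achieves this: 4 → 9 → 8 → 7 → 6 → 1.
Since 5 matches the lower bound, it is optimal.

5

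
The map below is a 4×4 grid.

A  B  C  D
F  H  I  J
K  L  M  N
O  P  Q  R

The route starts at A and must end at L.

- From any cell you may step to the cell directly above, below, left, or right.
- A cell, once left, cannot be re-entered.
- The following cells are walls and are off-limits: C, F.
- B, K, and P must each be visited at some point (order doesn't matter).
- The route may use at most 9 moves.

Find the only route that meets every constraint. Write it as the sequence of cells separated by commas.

A, B, H, I, M, Q, P, O, K, L

Any route must reach B, K, and P and still end at L within 9 moves, so the order of the required stops is forced.
Route from A: right to B, down to H, right to I, 2× down (reaching Q), 2× left (reaching O), up to K, right to L — 9 moves in all.
Check: all required cells visited; 9 ≤ 9 moves.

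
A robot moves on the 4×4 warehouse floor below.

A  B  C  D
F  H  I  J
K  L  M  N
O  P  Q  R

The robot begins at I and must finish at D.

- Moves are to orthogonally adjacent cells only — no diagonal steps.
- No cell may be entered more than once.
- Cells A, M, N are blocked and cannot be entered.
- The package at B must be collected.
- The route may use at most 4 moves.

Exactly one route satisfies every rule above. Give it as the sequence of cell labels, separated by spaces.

The 4-move cap with required stops at B leaves no slack for detours.
Route from I: left 1 to H, up 1 to B, right 2 to D — 4 moves in all.
Check: all required cells visited; 4 ≤ 4 moves.

I H B C D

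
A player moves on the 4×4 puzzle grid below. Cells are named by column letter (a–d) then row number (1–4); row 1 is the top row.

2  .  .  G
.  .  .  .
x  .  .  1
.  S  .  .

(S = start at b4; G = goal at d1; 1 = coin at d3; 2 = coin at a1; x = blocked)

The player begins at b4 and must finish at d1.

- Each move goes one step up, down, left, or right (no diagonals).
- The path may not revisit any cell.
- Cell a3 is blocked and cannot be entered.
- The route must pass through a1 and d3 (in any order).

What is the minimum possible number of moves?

11

Any route passes through a1 and d3 in some order between b4 and d1. Summing Manhattan distances along each leg and taking the cheapest ordering (b4 → d3 → a1 → d1) gives a lower bound of 3 + 5 + 3 = 11 moves.
A route of 11 moves achieves this: b4 → b3 → b2 → a2 → a1 → b1 → c1 → c2 → c3 → d3 → d2 → d1.
Since 11 matches the lower bound, it is optimal.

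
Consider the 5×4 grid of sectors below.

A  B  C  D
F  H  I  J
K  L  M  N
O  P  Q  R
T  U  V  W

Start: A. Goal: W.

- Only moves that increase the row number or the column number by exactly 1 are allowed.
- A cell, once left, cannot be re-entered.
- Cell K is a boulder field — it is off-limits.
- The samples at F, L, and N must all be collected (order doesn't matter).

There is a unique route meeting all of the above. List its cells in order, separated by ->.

Moves only go right or down, so the column and row indices never decrease.
Route from A: down 1 to F, right 1 to H, down 1 to L, right 2 to N, down 2 to W — 7 moves in all.
Check: all required cells visited.

A -> F -> H -> L -> M -> N -> R -> W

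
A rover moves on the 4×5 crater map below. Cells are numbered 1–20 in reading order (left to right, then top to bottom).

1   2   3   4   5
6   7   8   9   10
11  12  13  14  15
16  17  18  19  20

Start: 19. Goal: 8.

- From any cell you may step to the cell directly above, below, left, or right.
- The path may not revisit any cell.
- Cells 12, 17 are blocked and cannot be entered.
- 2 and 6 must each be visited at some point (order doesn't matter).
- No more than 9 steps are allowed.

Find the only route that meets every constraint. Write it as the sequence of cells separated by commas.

The budget equals the shortest possible length, so every move has to be on a shortest route through the required cells.
Route from 19: 3× up (reaching 4), 3× left (reaching 1), down to 6, 2× right (reaching 8) — 9 moves in all.
Check: all required cells visited; 9 ≤ 9 moves.

19, 14, 9, 4, 3, 2, 1, 6, 7, 8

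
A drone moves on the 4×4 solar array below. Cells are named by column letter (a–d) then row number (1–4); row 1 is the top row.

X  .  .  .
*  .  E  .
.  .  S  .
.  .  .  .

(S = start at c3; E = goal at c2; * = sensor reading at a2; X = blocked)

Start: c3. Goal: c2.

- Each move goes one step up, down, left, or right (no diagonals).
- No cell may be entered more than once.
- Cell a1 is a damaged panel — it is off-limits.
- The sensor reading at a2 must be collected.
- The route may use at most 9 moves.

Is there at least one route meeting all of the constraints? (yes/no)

yes

One route that works: c3 → b3 → a3 → a2 → b2 → c2.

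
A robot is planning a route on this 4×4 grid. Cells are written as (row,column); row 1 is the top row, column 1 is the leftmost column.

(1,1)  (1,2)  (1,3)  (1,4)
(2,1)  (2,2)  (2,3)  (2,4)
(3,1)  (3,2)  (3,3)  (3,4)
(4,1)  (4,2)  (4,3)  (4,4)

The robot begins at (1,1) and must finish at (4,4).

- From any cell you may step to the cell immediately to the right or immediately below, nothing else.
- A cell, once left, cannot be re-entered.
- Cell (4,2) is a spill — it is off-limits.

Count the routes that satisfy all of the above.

16

A right/down-only route from (1,1) to (4,4) makes exactly 3 down-moves and 3 right-moves in some order.
With no other constraints that would be C(6,3) = 20 routes.
Subtract routes through each blocked cell (inclusion–exclusion for overlaps): − through (4,2): 4 → 16.
That gives 16 routes.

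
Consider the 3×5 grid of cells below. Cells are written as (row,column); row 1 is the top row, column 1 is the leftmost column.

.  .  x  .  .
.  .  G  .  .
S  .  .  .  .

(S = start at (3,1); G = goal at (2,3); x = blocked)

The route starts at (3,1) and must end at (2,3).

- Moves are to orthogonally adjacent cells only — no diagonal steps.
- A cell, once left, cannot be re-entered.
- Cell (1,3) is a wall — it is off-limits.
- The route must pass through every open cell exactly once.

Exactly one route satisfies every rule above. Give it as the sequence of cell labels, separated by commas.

Need to visit all 14 open cells exactly once, starting at (3,1) and ending at (2,3).
Cell (1,2) has only two open neighbours ((2,2) and (1,1)), so the path must pass straight through it: one of those is the cell it's entered from and the other is where it exits.
Route from (3,1): up 2 to (1,1), right 1 to (1,2), down 2 to (3,2), right 3 to (3,5), up 2 to (1,5), left 1 to (1,4), down 1 to (2,4), left 1 to (2,3) — 13 moves in all.
Check: all 14 open cells covered.

(3,1), (2,1), (1,1), (1,2), (2,2), (3,2), (3,3), (3,4), (3,5), (2,5), (1,5), (1,4), (2,4), (2,3)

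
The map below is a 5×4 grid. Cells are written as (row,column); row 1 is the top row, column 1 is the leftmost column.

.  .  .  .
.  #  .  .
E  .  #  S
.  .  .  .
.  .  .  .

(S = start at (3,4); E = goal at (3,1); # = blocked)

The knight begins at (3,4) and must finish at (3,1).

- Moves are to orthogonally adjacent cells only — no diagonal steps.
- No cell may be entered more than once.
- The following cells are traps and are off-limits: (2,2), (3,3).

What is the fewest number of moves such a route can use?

The Manhattan distance from (3,4) to (3,1) is |3−3| + |4−1| = 3, so at least 3 moves are needed.
That bound ignores the blocked cells. Measuring each leg by the fewest moves that actually steer around them ((3,4)→(3,1): 5) raises the lower bound to 5.
A route of 5 moves exists: (3,4) → (4,4) → (4,3) → (4,2) → (3,2) → (3,1).
Since 5 matches that lower bound, it is optimal.

5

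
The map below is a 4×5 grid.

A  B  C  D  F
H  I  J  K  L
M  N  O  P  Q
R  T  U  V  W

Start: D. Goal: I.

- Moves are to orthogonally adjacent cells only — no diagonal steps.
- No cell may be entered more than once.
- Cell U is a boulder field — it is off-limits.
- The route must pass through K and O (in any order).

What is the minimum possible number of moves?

Any route passes through K and O in some order between D and I. Summing Manhattan distances along each leg and taking the cheapest ordering (D → K → O → I) gives a lower bound of 1 + 2 + 2 = 5 moves.
A route of 5 moves achieves this: D → K → P → O → J → I.
Since 5 matches the lower bound, it is optimal.

5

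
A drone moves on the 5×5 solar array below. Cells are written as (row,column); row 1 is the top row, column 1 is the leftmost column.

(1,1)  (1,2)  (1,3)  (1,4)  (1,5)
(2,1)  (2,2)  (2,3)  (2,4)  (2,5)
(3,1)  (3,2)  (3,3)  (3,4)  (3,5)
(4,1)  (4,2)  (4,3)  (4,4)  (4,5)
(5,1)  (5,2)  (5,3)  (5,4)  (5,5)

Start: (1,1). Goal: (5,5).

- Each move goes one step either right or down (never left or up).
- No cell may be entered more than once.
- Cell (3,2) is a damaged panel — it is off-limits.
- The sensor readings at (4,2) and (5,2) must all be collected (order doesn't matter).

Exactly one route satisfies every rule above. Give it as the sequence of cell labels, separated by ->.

(1,1) -> (2,1) -> (3,1) -> (4,1) -> (4,2) -> (5,2) -> (5,3) -> (5,4) -> (5,5)

Moves only go right or down, so the column and row indices never decrease.
Route from (1,1): 3× down (reaching (4,1)), right to (4,2), down to (5,2), 3× right (reaching (5,5)) — 8 moves in all.
Check: all required cells visited.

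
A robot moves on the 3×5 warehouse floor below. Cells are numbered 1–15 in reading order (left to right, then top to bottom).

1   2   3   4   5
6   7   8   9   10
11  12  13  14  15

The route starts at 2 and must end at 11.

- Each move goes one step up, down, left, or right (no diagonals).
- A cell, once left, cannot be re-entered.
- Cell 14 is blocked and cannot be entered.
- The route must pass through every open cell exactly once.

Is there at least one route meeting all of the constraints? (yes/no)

no

Cell 15 has only one open neighbour but is neither the start nor the goal, so a Hamiltonian route would have to both enter and leave it through the same neighbour — impossible without revisiting.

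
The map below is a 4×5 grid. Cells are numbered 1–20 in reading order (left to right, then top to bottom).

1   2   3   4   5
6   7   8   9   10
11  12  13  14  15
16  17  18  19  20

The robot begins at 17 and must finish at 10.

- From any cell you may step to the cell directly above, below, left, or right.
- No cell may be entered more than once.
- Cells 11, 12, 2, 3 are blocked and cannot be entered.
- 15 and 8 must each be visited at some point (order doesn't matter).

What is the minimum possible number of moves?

7

Any route passes through 15 and 8 in some order between 17 and 10. Summing Manhattan distances along each leg and taking the cheapest ordering (17 → 8 → 15 → 10) gives a lower bound of 3 + 3 + 1 = 7 moves.
A route of 7 moves achieves this: 17 → 18 → 13 → 8 → 9 → 14 → 15 → 10.
Since 7 matches the lower bound, it is optimal.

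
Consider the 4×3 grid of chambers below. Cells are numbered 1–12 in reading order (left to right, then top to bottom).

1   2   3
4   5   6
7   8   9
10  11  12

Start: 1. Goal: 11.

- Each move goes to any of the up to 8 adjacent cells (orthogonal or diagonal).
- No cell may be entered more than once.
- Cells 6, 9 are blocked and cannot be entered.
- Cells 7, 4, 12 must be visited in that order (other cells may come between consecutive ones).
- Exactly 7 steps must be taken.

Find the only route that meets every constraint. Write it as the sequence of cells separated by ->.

The waypoints must appear in the order 7, 4, 12, with no cell reused.
Route from 1: right to 2, down to 5, down-left to 7, up to 4, 2× down-right (reaching 12), left to 11 — 7 moves in all.
Check: order respected (7 at step 3, 4 at step 4, 12 at step 6); 7 moves as required.

1 -> 2 -> 5 -> 7 -> 4 -> 8 -> 12 -> 11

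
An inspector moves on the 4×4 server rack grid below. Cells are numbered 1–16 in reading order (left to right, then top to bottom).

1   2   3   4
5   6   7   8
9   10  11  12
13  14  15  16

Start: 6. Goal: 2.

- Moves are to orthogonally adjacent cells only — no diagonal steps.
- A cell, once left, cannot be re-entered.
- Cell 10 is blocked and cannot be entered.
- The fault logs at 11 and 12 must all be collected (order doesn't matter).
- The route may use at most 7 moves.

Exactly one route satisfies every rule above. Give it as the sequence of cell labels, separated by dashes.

Any route must reach 11 and 12 and still end at 2 within 7 moves, so the order of the required stops is forced.
Route from 6: right to 7, down to 11, right to 12, 2× up (reaching 4), 2× left (reaching 2) — 7 moves in all.
Check: all required cells visited; 7 ≤ 7 moves.

6 - 7 - 11 - 12 - 8 - 4 - 3 - 2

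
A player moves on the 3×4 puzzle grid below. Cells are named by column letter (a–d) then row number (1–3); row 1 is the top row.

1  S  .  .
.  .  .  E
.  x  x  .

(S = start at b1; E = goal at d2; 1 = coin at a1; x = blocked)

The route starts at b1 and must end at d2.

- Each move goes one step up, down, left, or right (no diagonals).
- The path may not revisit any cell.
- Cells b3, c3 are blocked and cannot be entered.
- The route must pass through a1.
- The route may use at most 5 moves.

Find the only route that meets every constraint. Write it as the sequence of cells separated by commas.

The 5-move cap with required stops at a1 leaves no slack for detours.
Route from b1: left 1 to a1, down 1 to a2, right 3 to d2 — 5 moves in all.
Check: all required cells visited; 5 ≤ 5 moves.

b1, a1, a2, b2, c2, d2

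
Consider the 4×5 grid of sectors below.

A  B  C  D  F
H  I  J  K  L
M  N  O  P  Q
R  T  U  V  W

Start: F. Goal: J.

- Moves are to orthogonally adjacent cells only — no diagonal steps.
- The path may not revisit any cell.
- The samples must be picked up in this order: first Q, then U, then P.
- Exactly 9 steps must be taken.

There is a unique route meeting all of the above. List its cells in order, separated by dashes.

The waypoints must appear in the order Q, U, P, with no cell reused.
Route from F: down 3 to W, left 2 to U, up 1 to O, right 1 to P, up 1 to K, left 1 to J — 9 moves in all.
Check: order respected (Q at step 2, U at step 5, P at step 7); 9 moves as required.

F - L - Q - W - V - U - O - P - K - J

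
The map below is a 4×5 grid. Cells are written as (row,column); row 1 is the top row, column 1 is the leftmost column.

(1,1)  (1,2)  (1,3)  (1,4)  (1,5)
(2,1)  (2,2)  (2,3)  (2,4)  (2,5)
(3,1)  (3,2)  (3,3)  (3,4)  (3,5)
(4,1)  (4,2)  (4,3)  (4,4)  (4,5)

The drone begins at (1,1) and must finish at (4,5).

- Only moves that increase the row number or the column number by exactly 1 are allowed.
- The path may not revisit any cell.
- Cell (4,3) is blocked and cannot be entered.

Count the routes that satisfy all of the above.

25

A right/down-only route from (1,1) to (4,5) makes exactly 3 down-moves and 4 right-moves in some order.
With no other constraints that would be C(7,3) = 35 routes.
Subtract routes through each blocked cell (inclusion–exclusion for overlaps): − through (4,3): 10 → 25.
That gives 25 routes.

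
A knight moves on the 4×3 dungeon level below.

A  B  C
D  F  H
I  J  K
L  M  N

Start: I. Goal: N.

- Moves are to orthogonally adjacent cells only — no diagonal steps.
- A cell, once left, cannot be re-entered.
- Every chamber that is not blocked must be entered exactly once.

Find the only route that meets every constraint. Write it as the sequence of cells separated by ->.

I -> L -> M -> J -> F -> D -> A -> B -> C -> H -> K -> N

Need to visit all 12 open cells exactly once, starting at I and ending at N.
Cell L has only two open neighbours (I and M), so the path must pass straight through it: one of those is the cell it's entered from and the other is where it exits.
Route from I: down 1 to L, right 1 to M, up 2 to F, left 1 to D, up 1 to A, right 2 to C, down 3 to N — 11 moves in all.
Check: all 12 open cells covered.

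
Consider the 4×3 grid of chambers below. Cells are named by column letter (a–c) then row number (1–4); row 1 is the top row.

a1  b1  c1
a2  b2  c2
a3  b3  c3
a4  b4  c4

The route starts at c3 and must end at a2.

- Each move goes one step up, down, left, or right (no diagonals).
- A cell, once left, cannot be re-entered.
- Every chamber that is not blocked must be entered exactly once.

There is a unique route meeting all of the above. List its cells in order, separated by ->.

Need to visit all 12 open cells exactly once, starting at c3 and ending at a2.
Cell c4 has only two open neighbours (c3 and b4), so the path must pass straight through it: one of those is the cell it's entered from and the other is where it exits.
Route from c3: down to c4, 2× left (reaching a4), up to a3, right to b3, up to b2, right to c2, up to c1, 2× left (reaching a1), down to a2 — 11 moves in all.
Check: all 12 open cells covered.

c3 -> c4 -> b4 -> a4 -> a3 -> b3 -> b2 -> c2 -> c1 -> b1 -> a1 -> a2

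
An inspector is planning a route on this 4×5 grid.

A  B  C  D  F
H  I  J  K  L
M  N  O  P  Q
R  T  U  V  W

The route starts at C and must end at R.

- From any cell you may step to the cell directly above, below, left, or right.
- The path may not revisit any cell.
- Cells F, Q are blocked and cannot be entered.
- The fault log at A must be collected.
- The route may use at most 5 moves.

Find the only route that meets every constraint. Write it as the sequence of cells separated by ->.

C -> B -> A -> H -> M -> R

The 5-move cap with required stops at A leaves no slack for detours.
Route from C: left 2 to A, down 3 to R — 5 moves in all.
Check: all required cells visited; 5 ≤ 5 moves.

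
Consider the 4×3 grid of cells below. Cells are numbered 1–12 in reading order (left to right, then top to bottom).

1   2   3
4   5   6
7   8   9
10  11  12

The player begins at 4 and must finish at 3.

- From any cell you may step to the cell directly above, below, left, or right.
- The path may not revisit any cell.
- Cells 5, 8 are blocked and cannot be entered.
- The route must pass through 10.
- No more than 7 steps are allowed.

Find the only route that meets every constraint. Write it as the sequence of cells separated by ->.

4 -> 7 -> 10 -> 11 -> 12 -> 9 -> 6 -> 3

The 7-move cap with required stops at 10 leaves no slack for detours.
Route from 4: 2× down (reaching 10), 2× right (reaching 12), 3× up (reaching 3) — 7 moves in all.
Check: all required cells visited; 7 ≤ 7 moves.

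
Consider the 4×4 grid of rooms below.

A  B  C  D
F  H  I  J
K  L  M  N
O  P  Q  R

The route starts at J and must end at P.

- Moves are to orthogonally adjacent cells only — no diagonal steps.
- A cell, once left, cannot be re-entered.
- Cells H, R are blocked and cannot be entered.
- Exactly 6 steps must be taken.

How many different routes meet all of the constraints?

Need simple routes of exactly 6 moves from J to P (Manhattan distance 4, so 1 moves are spent on a detour and 1 undoing it).
Enumerating: J D C I M Q P | J D C I M L P | J N M L K O P | J I M L K O P.
That gives 4 routes.

4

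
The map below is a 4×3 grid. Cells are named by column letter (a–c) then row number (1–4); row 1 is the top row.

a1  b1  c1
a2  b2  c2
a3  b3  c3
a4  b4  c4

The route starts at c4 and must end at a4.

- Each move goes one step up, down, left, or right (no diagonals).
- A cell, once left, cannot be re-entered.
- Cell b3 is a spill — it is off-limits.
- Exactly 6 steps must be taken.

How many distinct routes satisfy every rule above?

Need simple routes of exactly 6 moves from c4 to a4 (Manhattan distance 2, so 2 moves are spent on a detour and 2 undoing it).
Enumerating: c4 c3 c2 b2 a2 a3 a4.
That gives 1 route.

1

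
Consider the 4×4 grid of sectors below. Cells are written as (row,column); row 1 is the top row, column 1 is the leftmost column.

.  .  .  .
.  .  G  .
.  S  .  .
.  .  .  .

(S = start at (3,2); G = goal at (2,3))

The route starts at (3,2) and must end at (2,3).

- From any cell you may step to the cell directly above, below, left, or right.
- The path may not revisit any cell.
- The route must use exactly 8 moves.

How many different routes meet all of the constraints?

Need simple routes of exactly 8 moves from (3,2) to (2,3) (Manhattan distance 2, so 3 moves are spent on a detour and 3 undoing it).
Branch systematically from the start, pruning whenever the remaining move budget drops below the Manhattan distance to (2,3) or differs from it in parity. Grouping the completions by first move — via (2,2): 3; via (4,2): 5; via (3,1): 5; via (3,3): 3 — and summing: 3 + 5 + 5 + 3 = 16.
That gives 16 routes.

16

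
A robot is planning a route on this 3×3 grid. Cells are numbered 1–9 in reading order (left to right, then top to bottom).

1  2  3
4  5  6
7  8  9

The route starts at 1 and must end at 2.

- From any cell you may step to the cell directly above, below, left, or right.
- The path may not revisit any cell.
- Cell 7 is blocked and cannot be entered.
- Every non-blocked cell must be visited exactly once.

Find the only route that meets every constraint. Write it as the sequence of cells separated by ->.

Need to visit all 8 open cells exactly once, starting at 1 and ending at 2.
Route from 1: down to 4, right to 5, down to 8, right to 9, 2× up (reaching 3), left to 2 — 7 moves in all.
Check: all 8 open cells covered.

1 -> 4 -> 5 -> 8 -> 9 -> 6 -> 3 -> 2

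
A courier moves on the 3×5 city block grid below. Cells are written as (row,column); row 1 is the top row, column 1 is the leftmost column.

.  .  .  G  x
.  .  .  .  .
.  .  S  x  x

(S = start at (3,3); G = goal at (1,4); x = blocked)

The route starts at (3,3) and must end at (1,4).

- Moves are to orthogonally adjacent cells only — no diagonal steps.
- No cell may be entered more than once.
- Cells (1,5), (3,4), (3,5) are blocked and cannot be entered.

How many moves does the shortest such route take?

3

The Manhattan distance from (3,3) to (1,4) is |3−1| + |3−4| = 3, so at least 3 moves are needed.
A route of 3 moves achieves this: (3,3) → (2,3) → (1,3) → (1,4).
Since 3 matches the lower bound, it is optimal.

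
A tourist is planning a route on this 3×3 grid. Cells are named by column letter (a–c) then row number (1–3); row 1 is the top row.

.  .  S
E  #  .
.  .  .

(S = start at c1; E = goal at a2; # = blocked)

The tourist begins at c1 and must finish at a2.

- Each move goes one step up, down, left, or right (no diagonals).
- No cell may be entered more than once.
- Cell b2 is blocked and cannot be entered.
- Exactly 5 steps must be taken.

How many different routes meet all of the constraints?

1

Need simple routes of exactly 5 moves from c1 to a2 (Manhattan distance 3, so 1 moves are spent on a detour and 1 undoing it).
Enumerating: c1 c2 c3 b3 a3 a2.
That gives 1 route.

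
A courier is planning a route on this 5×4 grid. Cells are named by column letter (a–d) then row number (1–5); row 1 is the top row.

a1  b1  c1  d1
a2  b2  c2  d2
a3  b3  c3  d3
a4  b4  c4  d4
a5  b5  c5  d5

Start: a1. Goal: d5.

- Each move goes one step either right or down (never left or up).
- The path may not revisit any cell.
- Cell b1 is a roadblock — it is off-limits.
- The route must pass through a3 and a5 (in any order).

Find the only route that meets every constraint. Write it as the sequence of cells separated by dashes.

a1 - a2 - a3 - a4 - a5 - b5 - c5 - d5

Moves only go right or down, so the column and row indices never decrease.
Route from a1: down 4 to a5, right 3 to d5 — 7 moves in all.
Check: all required cells visited.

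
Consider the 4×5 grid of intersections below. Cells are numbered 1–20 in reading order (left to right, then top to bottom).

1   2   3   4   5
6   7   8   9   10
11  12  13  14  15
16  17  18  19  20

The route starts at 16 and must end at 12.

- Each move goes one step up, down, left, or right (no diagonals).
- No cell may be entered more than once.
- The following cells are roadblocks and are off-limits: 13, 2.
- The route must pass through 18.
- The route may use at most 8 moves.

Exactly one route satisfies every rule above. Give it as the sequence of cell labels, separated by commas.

The 8-move cap with required stops at 18 leaves no slack for detours.
Route from 16: 3× right (reaching 19), 2× up (reaching 9), 2× left (reaching 7), down to 12 — 8 moves in all.
Check: all required cells visited; 8 ≤ 8 moves.

16, 17, 18, 19, 14, 9, 8, 7, 12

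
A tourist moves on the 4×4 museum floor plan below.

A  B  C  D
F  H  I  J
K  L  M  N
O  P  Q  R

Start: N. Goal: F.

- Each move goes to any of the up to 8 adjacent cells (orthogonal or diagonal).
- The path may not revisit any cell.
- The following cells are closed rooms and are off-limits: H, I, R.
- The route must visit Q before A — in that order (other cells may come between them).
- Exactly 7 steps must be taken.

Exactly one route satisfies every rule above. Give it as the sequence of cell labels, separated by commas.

The waypoints must appear in the order Q, A, with no cell reused.
Route from N: down-left to Q, up to M, up-right to J, up-left to C, 2× left (reaching A), down to F — 7 moves in all.
Check: order respected (Q at step 1, A at step 6); 7 moves as required.

N, Q, M, J, C, B, A, F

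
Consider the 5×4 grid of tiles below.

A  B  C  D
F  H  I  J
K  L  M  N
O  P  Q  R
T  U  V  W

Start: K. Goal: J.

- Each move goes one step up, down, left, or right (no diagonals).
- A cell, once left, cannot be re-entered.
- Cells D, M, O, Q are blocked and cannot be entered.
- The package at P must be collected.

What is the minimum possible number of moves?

Any route passes through P somewhere between K and J. Summing Manhattan distances along the two legs (K → P → J) gives a lower bound of 2 + 4 = 6 moves.
The shortest route satisfying every rule uses 8 moves: K → L → P → U → V → W → R → N → J.
The bound of 6 isn't tight here; checking systematically, no route of length 6 through 7 satisfies every constraint, so 8 is the minimum.

8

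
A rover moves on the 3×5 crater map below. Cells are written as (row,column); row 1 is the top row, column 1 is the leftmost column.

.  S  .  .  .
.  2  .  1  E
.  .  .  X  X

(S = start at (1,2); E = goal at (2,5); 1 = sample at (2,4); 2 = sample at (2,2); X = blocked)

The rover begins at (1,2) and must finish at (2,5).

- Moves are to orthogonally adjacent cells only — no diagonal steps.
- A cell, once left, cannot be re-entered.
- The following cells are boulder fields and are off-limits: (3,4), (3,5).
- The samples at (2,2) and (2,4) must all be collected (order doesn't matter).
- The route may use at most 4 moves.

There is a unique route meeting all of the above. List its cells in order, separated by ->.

(1,2) -> (2,2) -> (2,3) -> (2,4) -> (2,5)

The budget equals the shortest possible length, so every move has to be on a shortest route through the required cells.
Route from (1,2): down to (2,2), 3× right (reaching (2,5)) — 4 moves in all.
Check: all required cells visited; 4 ≤ 4 moves.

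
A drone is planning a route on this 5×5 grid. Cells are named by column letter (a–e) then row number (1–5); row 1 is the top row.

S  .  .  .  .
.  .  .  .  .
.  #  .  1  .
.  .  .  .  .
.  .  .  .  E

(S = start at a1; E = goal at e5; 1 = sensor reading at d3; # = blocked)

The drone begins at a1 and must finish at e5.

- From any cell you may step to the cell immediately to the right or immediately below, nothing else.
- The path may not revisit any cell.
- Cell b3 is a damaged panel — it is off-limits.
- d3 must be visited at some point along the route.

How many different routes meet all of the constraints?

A right/down-only route from a1 to e5 makes exactly 4 down-moves and 4 right-moves in some order.
With no other constraints that would be C(8,4) = 70 routes.
Split at d3 and multiply the segment counts (each segment already excludes blocked cells): a1→d3: 7; d3→e5: 3; product = 21.
That gives 21 routes.

21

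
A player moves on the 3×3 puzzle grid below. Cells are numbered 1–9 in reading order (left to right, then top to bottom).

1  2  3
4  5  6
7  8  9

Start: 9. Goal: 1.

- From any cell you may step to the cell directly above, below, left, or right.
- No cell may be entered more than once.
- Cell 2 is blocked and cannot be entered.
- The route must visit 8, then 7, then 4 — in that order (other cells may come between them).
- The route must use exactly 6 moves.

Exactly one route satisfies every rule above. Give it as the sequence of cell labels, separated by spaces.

9 6 5 8 7 4 1

The waypoints must appear in the order 8, 7, 4, with no cell reused.
Route from 9: up 1 to 6, left 1 to 5, down 1 to 8, left 1 to 7, up 2 to 1 — 6 moves in all.
Check: order respected (8 at step 3, 7 at step 4, 4 at step 5); 6 moves as required.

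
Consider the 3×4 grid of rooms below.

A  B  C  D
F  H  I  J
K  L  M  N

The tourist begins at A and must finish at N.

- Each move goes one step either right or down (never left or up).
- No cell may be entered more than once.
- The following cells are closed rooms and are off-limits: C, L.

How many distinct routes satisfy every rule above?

4

A right/down-only route from A to N makes exactly 2 down-moves and 3 right-moves in some order.
With no other constraints that would be C(5,2) = 10 routes.
Subtract routes through each blocked cell (inclusion–exclusion for overlaps): − through C: 3 − through L: 3 → 4.
That gives 4 routes.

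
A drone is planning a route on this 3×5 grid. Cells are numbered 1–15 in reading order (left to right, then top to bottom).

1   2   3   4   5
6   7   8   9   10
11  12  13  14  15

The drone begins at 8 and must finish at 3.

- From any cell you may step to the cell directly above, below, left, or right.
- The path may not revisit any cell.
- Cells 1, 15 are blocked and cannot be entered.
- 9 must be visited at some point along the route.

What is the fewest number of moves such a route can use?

Any route passes through 9 somewhere between 8 and 3. Summing Manhattan distances along the two legs (8 → 9 → 3) gives a lower bound of 1 + 2 = 3 moves.
A route of 3 moves achieves this: 8 → 9 → 4 → 3.
Since 3 matches the lower bound, it is optimal.

3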